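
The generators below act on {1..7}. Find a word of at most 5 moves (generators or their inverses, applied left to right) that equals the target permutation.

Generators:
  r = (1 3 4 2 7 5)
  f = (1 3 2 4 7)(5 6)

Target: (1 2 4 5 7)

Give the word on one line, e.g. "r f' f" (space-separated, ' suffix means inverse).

  after r: (1 3 4 2 7 5)
  after f: (1 2)(3 7 6 5)
  after f: (1 4 7 5 2 3)
  after r: (1 2 4 5 7)

r f f r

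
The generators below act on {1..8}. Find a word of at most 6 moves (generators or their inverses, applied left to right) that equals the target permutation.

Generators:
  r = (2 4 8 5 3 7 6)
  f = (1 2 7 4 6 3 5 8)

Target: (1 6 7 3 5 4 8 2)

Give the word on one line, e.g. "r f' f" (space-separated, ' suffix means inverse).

  after f': (1 8 5 3 6 4 7 2)
  after r: (1 5 7 4 6 8 3 2)
  after r: (1 3 4 2)(5 6)(7 8)
  after r: (1 7 5 2)(3 8 6)
  after r: (1 6 7 3 5 4 8 2)

f' r r r r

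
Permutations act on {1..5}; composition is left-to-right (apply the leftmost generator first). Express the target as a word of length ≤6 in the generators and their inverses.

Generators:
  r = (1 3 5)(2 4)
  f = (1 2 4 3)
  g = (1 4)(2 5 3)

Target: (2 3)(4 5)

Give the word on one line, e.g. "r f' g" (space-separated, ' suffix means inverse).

r' g' g' f

  after r': (1 5 3)(2 4)
  after g': (1 2)(3 4)
  after g': (1 3)(2 4 5)
  after f: (2 3)(4 5)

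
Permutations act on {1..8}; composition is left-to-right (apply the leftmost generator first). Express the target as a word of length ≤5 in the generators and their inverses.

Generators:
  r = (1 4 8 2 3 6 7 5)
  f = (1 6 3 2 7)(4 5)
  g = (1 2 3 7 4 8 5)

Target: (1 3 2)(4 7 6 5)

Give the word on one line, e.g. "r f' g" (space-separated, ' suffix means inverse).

g f' r f

  after g: (1 2 3 7 4 8 5)
  after f': (1 3 2 6)(4 8)(5 7)
  after r: (1 6 4 2 7)
  after f: (1 3 2)(4 7 6 5)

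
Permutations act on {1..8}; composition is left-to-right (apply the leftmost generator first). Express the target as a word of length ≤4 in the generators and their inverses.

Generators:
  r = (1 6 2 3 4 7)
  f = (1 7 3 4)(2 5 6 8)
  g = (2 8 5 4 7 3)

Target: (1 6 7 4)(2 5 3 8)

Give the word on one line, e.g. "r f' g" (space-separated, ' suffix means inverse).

  after r': (1 7 4 3 2 6)
  after f': (2 5)(3 8 6 4 7)
  after r: (1 6 7 4)(2 5 3 8)

r' f' r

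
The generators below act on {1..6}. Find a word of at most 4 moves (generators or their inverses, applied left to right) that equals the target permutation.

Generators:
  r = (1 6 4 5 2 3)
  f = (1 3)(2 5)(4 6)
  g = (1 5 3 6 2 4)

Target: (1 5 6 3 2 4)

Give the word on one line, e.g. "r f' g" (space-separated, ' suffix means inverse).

  after f: (1 3)(2 5)(4 6)
  after r: (3 6 5)
  after g: (1 5 6 3 2 4)

f r g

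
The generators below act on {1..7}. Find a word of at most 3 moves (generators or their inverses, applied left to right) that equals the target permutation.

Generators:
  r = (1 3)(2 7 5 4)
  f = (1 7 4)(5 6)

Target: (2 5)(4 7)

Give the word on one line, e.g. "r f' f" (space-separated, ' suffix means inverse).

r' r'

  after r': (1 3)(2 4 5 7)
  after r': (2 5)(4 7)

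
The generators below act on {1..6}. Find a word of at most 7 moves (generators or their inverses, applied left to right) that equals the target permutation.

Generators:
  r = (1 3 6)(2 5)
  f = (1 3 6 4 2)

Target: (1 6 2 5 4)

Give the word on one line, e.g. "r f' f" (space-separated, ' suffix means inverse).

f f r' f' r'

  after f: (1 3 6 4 2)
  after f: (1 6 2 3 4)
  after r': (1 3 4 6 5 2)
  after f': (3 6 5 4)
  after r': (1 6 2 5 4)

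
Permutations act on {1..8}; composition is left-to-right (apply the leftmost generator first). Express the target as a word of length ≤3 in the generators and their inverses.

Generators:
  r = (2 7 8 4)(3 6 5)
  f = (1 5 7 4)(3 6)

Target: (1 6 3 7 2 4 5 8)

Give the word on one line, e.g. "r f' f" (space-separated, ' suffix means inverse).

f r f

  after f: (1 5 7 4)(3 6)
  after r: (1 3 5 8 4)(2 7)
  after f: (1 6 3 7 2 4 5 8)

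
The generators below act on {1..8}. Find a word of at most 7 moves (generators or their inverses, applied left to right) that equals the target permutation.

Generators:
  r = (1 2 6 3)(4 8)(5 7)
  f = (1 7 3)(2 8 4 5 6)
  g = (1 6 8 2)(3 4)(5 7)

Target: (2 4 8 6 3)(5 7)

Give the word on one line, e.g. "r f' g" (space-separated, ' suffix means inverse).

g r r r g

  after g: (1 6 8 2)(3 4)(5 7)
  after r: (1 3 8 6 4)
  after r: (2 6 8 3 4)(5 7)
  after r: (1 2 3 8)(4 6)
  after g: (2 4 8 6 3)(5 7)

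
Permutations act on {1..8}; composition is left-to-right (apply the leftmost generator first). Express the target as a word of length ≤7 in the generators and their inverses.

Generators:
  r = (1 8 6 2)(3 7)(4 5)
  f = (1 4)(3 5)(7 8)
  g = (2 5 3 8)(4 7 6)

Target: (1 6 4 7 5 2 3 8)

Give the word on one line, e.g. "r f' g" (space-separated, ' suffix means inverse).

f' r' g r' g

  after f': (1 4)(3 5)(7 8)
  after r': (1 5 7)(2 6 8 3 4)
  after g: (1 3 7)(2 4 5 6)
  after r': (1 7 2 5 8)
  after g: (1 6 4 7 5 2 3 8)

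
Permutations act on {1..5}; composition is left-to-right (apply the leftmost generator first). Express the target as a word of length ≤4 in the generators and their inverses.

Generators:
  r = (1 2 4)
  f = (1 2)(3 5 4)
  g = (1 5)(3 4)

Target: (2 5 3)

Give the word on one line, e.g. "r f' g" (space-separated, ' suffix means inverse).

  after g': (1 5)(3 4)
  after r': (1 5 4 3 2)
  after g: (2 5 3)

g' r' g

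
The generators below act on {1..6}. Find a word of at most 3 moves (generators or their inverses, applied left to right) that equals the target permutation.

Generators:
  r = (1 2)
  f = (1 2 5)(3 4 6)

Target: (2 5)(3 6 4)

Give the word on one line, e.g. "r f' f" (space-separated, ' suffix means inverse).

r f'

  after r: (1 2)
  after f': (2 5)(3 6 4)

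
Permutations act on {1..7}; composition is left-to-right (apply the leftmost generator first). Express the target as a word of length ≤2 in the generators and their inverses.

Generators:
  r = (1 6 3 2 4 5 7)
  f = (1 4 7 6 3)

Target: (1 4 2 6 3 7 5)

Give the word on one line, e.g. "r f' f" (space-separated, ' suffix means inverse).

r' f'

  after r': (1 7 5 4 2 3 6)
  after f': (1 4 2 6 3 7 5)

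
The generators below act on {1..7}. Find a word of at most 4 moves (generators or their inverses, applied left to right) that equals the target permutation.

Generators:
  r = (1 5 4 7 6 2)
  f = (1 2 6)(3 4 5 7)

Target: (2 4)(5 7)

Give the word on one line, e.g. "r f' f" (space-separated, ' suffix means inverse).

f r' f' f'

  after f: (1 2 6)(3 4 5 7)
  after r': (1 6 2 7 3 5 4)
  after f': (1 2 5 3 4 6)
  after f': (2 4)(5 7)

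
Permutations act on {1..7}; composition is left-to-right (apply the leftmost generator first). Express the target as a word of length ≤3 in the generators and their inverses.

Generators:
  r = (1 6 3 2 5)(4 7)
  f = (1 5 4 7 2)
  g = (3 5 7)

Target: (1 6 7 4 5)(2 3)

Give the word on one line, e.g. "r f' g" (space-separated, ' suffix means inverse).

  after r: (1 6 3 2 5)(4 7)
  after g': (1 6 7 4 5)(2 3)

r g'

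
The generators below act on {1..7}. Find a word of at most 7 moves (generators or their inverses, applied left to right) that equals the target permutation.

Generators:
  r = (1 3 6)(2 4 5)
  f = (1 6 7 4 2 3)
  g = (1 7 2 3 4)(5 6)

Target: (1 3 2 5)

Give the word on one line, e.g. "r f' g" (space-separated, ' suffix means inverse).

  after f: (1 6 7 4 2 3)
  after f: (1 7 2)(3 6 4)
  after g': (2 4)(3 5 6)
  after r': (1 6)(3 4 5)
  after r': (1 3 2 5)

f f g' r' r'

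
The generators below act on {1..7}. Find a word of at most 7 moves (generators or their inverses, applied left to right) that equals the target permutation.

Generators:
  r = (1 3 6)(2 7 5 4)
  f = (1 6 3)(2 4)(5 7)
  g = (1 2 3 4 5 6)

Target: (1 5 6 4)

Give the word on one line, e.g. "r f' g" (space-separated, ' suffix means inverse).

  after r: (1 3 6)(2 7 5 4)
  after r: (1 6 3)(2 5)(4 7)
  after g: (2 6 4 7 5 3)
  after r': (1 6 5)(2 3 4)
  after g': (1 5 6 4)

r r g r' g'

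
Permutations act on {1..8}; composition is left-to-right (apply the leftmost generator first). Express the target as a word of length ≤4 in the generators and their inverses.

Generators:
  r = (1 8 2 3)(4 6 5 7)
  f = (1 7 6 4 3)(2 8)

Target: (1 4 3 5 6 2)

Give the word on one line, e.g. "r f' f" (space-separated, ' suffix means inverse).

f' f' r f

  after f': (1 3 4 6 7)(2 8)
  after f': (1 4 7 3 6)
  after r: (1 6 8 2 3 5 7)
  after f: (1 4 3 5 6 2)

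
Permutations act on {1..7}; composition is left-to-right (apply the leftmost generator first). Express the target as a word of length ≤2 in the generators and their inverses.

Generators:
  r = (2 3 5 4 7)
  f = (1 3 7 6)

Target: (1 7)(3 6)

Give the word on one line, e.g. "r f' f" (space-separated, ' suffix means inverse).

  after f: (1 3 7 6)
  after f: (1 7)(3 6)

f f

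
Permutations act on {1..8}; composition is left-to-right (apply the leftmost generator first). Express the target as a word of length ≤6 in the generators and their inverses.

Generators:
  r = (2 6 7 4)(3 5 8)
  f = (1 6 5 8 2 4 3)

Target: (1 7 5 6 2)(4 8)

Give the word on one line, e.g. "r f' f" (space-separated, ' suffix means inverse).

  after f': (1 3 4 2 8 5 6)
  after f': (1 4 8 6 3 2 5)
  after r': (1 7 6 8 2 3 4 5)
  after f: (1 7 5 6 2)(4 8)

f' f' r' f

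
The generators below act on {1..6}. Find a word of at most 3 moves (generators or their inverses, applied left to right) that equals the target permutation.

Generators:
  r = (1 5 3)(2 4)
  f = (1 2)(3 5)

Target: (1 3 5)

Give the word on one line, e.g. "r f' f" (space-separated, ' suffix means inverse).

  after r: (1 5 3)(2 4)
  after r: (1 3 5)

r r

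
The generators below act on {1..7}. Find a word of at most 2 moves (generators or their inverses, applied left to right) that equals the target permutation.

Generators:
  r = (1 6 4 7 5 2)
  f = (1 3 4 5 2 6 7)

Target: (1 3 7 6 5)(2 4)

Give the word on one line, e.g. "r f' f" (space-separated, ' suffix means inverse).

  after f: (1 3 4 5 2 6 7)
  after r: (1 3 7 6 5)(2 4)

f r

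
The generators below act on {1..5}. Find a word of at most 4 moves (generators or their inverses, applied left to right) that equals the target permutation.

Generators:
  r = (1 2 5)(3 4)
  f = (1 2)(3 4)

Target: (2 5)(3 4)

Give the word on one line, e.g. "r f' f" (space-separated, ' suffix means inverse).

f r r

  after f: (1 2)(3 4)
  after r: (1 5)
  after r: (2 5)(3 4)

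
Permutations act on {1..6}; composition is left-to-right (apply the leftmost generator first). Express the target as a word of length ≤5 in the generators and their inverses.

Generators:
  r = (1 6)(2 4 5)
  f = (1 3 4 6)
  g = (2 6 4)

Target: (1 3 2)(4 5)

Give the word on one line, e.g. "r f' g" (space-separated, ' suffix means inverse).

r f f g'

  after r: (1 6)(2 4 5)
  after f: (2 6 3 4 5)
  after f: (1 3 6 4 5 2)
  after g': (1 3 2)(4 5)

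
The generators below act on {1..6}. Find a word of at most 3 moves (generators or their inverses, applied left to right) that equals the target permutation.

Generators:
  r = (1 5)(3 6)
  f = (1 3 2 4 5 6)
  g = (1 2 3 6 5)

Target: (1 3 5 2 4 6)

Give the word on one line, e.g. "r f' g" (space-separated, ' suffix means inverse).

r f g'

  after r: (1 5)(3 6)
  after f: (1 6 2 4 5 3)
  after g': (1 3 5 2 4 6)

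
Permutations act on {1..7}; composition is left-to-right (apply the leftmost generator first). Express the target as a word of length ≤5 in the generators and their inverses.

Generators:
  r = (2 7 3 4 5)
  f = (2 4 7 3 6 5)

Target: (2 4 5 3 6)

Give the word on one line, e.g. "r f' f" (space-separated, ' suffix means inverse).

  after r': (2 5 4 3 7)
  after f: (4 6 5 7)
  after f: (2 4 5 3 6)

r' f f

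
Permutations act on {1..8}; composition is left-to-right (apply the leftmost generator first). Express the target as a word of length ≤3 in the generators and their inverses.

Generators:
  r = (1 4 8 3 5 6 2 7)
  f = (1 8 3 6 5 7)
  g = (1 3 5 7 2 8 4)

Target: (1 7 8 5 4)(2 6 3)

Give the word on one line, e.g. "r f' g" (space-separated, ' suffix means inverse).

g' r' r'

  after g': (1 4 8 2 7 5 3)
  after r': (3 7)(5 8 6)
  after r': (1 7 8 5 4)(2 6 3)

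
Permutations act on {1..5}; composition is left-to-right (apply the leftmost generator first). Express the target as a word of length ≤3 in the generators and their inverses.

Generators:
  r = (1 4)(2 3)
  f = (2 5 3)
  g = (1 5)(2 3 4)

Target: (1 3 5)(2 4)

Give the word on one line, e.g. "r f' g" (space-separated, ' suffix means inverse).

  after r: (1 4)(2 3)
  after g: (1 2 4 5)
  after f': (1 3 5)(2 4)

r g f'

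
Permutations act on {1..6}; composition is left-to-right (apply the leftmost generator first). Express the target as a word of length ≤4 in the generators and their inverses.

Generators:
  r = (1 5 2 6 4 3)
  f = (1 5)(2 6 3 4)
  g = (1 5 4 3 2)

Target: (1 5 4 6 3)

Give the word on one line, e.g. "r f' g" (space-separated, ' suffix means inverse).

  after f': (1 5)(2 4 3 6)
  after f': (2 3)(4 6)
  after g: (1 5 4 6 3)

f' f' g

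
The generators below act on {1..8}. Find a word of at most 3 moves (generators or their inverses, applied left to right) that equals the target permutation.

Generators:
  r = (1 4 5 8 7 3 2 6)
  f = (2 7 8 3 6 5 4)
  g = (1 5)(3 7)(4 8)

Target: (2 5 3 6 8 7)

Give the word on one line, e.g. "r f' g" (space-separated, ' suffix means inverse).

r r g'

  after r: (1 4 5 8 7 3 2 6)
  after r: (1 5 7 2)(3 6 4 8)
  after g': (2 5 3 6 8 7)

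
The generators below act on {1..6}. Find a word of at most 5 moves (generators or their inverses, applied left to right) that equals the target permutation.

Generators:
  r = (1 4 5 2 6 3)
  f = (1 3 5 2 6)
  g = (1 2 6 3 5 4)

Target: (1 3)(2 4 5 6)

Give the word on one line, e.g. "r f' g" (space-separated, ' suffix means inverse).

g' r f'

  after g': (1 4 5 3 6 2)
  after r: (1 5)(2 4)
  after f': (1 3)(2 4 5 6)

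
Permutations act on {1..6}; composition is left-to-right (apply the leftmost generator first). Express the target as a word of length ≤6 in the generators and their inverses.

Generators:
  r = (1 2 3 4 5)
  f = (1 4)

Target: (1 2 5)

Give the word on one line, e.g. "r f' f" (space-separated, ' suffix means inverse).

f r f r r

  after f: (1 4)
  after r: (1 5)(2 3 4)
  after f: (1 5 4 2 3)
  after r: (2 4 3)
  after r: (1 2 5)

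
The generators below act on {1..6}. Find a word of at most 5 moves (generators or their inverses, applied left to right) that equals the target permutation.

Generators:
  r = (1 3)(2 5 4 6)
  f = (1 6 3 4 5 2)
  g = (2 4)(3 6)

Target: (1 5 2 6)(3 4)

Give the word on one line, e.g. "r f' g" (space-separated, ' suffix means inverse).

  after g: (2 4)(3 6)
  after f: (1 6 4)(2 5)
  after r: (1 2 4 3)
  after f': (1 5 4 6)(2 3)
  after g: (1 5 2 6)(3 4)

g f r f' g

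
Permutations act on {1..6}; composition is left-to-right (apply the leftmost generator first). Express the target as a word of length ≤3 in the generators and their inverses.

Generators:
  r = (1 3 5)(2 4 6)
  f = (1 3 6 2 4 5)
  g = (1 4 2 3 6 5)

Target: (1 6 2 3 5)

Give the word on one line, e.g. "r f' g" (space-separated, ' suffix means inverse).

  after f': (1 5 4 2 6 3)
  after g': (1 6 2 3 5)

f' g'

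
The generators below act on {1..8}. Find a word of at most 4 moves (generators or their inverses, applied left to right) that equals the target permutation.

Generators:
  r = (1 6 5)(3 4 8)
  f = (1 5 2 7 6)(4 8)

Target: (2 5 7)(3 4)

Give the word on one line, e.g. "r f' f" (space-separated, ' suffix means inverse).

  after r': (1 5 6)(3 8 4)
  after f': (2 5 7)(3 4)

r' f'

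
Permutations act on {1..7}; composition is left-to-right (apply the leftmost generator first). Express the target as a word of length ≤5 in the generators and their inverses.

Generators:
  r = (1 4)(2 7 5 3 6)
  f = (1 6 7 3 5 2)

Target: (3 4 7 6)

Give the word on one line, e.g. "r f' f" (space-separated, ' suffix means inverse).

  after r: (1 4)(2 7 5 3 6)
  after f': (1 4 2 6 5 7 3)
  after r: (3 4 7 6)

r f' r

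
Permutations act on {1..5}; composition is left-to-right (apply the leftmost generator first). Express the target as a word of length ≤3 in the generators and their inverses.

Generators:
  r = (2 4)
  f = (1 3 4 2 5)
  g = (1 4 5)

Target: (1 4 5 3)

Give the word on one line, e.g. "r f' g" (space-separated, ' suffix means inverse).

  after g': (1 5 4)
  after f': (1 2 4 5 3)
  after r': (1 4 5 3)

g' f' r'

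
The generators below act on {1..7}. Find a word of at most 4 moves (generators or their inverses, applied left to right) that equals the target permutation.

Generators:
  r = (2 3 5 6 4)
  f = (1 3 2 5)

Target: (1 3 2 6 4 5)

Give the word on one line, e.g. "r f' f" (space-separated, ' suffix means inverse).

  after r': (2 4 6 5 3)
  after f': (1 5)(2 4 6)
  after r': (1 3 2 6 4 5)

r' f' r'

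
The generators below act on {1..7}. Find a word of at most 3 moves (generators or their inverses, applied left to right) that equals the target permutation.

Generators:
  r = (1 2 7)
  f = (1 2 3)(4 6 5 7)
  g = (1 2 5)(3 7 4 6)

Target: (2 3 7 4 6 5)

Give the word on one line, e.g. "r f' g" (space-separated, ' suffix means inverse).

f r r

  after f: (1 2 3)(4 6 5 7)
  after r: (1 7 4 6 5)(2 3)
  after r: (2 3 7 4 6 5)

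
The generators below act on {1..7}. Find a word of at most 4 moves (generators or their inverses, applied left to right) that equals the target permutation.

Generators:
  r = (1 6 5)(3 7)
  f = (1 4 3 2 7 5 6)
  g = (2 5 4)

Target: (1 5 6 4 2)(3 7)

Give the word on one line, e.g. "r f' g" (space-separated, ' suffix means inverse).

  after r': (1 5 6)(3 7)
  after r': (1 6 5)
  after g: (1 6 4 2 5)
  after r: (1 5 6 4 2)(3 7)

r' r' g r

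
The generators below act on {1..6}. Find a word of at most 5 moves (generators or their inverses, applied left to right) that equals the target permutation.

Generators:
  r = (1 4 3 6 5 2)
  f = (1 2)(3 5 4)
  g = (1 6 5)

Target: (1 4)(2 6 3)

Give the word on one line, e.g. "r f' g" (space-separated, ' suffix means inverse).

r' f' r

  after r': (1 2 5 6 3 4)
  after f': (2 3 5 6 4)
  after r: (1 4)(2 6 3)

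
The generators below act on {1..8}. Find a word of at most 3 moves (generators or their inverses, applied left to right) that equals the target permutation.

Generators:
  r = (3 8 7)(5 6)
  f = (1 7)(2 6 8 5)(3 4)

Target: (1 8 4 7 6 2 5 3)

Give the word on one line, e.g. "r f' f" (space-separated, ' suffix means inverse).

  after r': (3 7 8)(5 6)
  after f: (1 7 5 8 4 3)(2 6)
  after r': (1 8 4 7 6 2 5 3)

r' f r'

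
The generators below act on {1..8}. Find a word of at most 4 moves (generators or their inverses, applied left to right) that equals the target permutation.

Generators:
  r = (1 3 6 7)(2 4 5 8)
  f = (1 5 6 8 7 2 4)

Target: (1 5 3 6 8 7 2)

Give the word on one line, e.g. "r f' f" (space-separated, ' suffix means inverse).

f' r

  after f': (1 4 2 7 8 6 5)
  after r: (1 5 3 6 8 7 2)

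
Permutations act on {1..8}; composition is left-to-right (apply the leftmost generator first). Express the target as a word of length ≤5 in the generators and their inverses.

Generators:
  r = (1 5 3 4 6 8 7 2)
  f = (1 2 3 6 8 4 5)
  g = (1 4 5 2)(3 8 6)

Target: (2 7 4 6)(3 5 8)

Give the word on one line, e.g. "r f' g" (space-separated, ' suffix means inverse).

f' g r f r

  after f': (1 5 4 8 6 3 2)
  after g: (1 2 4 6 8 3)
  after r: (2 6 7)(3 5)(4 8)
  after f: (1 2 8 5 6 7 3)
  after r: (2 7 4 6)(3 5 8)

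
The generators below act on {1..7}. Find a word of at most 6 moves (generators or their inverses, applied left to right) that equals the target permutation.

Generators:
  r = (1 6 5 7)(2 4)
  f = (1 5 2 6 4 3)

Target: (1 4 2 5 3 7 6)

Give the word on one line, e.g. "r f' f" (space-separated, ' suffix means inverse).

  after f': (1 3 4 6 2 5)
  after f': (1 4 2)(3 6 5)
  after r': (1 2 7 5 3)
  after r': (1 4 2 5 3 7 6)

f' f' r' r'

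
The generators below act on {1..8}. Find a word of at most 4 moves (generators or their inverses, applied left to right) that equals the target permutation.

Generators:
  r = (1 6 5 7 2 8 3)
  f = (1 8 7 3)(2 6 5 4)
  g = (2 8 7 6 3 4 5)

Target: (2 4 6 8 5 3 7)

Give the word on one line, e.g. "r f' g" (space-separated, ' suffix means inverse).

  after g': (2 5 4 3 6 7 8)
  after g': (2 4 6 8 5 3 7)

g' g'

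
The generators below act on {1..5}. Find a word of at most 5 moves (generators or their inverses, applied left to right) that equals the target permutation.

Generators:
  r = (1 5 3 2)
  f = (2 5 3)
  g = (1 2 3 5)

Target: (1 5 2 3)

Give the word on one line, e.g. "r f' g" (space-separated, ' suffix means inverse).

  after f: (2 5 3)
  after g: (1 2)
  after r: (2 5 3)
  after g': (1 5 2 3)

f g r g'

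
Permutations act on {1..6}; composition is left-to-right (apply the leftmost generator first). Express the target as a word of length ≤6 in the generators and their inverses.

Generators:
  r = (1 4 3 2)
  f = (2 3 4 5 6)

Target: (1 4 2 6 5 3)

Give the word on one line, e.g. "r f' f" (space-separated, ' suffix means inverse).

f' r' r' r'

  after f': (2 6 5 4 3)
  after r': (1 2 6 5)
  after r': (1 3 4)(2 6 5)
  after r': (1 4 2 6 5 3)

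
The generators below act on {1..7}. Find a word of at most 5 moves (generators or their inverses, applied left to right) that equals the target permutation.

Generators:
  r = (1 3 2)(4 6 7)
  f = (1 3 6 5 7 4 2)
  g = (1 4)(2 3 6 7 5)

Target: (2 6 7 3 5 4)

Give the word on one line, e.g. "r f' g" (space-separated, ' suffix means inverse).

  after r': (1 2 3)(4 7 6)
  after r': (1 3 2)(4 6 7)
  after g': (1 2 4 3 5 7)
  after r': (1 3 5 6 4)(2 7)
  after r': (2 6 7 3 5 4)

r' r' g' r' r'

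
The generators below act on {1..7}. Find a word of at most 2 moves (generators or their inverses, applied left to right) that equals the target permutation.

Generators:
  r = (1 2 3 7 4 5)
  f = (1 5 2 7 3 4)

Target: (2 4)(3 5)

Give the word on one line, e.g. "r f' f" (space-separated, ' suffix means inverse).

  after f: (1 5 2 7 3 4)
  after r: (2 4)(3 5)

f r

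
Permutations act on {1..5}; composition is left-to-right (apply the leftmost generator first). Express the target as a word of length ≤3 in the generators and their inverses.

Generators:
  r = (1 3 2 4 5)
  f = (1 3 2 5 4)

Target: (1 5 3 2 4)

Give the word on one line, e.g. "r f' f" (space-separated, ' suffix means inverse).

  after r': (1 5 4 2 3)
  after f: (1 4 5)
  after r: (1 5 3 2 4)

r' f r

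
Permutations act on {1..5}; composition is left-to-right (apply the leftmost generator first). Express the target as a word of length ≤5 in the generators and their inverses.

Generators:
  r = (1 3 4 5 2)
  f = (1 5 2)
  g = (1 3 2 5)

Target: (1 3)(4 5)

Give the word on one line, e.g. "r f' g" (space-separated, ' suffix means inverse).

  after r: (1 3 4 5 2)
  after g': (2 5 3 4)
  after f': (1 2)(3 4 5)
  after r: (2 3 5 4)
  after g: (1 3)(4 5)

r g' f' r g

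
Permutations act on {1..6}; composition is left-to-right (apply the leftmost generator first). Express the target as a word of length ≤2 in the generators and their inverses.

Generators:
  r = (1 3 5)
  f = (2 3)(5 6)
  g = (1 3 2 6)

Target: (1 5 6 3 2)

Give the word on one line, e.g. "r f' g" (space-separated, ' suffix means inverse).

  after f': (2 3)(5 6)
  after r': (1 5 6 3 2)

f' r'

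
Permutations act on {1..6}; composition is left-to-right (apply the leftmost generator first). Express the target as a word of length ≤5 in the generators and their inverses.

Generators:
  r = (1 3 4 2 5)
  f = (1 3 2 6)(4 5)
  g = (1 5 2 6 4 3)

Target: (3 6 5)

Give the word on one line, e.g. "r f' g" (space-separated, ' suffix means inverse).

g' f g f

  after g': (1 3 4 6 2 5)
  after f: (1 2 4)(3 5)
  after g: (1 6 4 5)(2 3)
  after f: (3 6 5)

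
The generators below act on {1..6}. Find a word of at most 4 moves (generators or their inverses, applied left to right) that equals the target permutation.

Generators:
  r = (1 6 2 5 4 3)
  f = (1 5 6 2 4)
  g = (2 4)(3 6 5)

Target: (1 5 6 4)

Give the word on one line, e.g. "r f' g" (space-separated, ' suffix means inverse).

f g' g' g'

  after f: (1 5 6 2 4)
  after g': (1 6 4)(3 5)
  after g': (1 3 6 2 4)
  after g': (1 5 6 4)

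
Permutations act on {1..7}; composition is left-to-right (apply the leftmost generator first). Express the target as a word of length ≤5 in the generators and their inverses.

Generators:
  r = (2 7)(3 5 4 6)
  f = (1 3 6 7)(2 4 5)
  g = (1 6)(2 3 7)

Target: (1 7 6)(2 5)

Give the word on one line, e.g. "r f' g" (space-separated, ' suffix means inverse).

r f' r' r'

  after r: (2 7)(3 5 4 6)
  after f': (1 7 5 2 6)(3 4)
  after r': (1 2 4 6)(3 5 7)
  after r': (1 7 6)(2 5)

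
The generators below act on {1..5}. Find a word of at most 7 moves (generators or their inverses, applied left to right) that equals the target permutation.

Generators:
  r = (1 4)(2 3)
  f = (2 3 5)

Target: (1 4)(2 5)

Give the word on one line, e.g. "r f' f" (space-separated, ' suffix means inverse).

f' r' f' f' f'

  after f': (2 5 3)
  after r': (1 4)(2 5)
  after f': (1 4)(2 3)
  after f': (1 4)(3 5)
  after f': (1 4)(2 5)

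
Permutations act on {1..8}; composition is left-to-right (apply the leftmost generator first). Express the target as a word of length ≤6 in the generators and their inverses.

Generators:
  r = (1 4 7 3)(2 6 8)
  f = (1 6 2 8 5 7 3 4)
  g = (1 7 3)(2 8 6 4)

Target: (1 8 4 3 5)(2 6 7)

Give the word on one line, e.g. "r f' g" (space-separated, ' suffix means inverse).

f' r f' f'

  after f': (1 4 3 7 5 8 2 6)
  after r: (1 7 5 2 8 6 4)
  after f': (1 5 6 3 7 8)
  after f': (1 8 4 3 5)(2 6 7)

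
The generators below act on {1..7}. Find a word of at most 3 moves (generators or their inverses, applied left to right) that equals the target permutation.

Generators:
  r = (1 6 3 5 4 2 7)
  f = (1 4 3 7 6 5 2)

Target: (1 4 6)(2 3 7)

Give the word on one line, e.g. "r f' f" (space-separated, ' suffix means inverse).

r f r

  after r: (1 6 3 5 4 2 7)
  after f: (1 5 3 2 6 7 4)
  after r: (1 4 6)(2 3 7)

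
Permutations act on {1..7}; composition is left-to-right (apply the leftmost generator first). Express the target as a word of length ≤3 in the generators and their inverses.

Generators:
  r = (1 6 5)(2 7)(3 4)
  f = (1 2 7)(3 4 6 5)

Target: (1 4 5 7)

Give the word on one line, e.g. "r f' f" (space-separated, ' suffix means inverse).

  after r: (1 6 5)(2 7)(3 4)
  after f': (1 4 5 7)

r f'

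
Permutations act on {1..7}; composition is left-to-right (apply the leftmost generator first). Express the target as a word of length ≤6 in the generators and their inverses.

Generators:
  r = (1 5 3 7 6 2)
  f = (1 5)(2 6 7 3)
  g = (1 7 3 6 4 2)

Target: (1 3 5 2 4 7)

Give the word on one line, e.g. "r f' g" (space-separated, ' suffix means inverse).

  after r': (1 2 6 7 3 5)
  after g: (2 4)(3 5 7 6)
  after f': (1 5 6 7 2 4 3)
  after r: (1 3 5 2 4 7)

r' g f' r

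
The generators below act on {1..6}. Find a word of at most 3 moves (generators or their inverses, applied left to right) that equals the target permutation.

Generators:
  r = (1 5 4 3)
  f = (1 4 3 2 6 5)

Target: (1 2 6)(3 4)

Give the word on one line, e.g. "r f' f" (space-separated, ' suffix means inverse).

  after r': (1 3 4 5)
  after f: (1 2 6 5 4)
  after r': (1 2 6)(3 4)

r' f r'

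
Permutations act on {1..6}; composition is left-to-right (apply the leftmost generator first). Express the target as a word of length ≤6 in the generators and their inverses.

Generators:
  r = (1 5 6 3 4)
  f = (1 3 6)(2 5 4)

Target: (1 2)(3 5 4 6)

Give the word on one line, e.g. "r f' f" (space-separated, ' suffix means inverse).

  after f: (1 3 6)(2 5 4)
  after f: (1 6 3)(2 4 5)
  after r': (1 5 2 3 4)
  after f': (1 2)(3 5 4 6)

f f r' f'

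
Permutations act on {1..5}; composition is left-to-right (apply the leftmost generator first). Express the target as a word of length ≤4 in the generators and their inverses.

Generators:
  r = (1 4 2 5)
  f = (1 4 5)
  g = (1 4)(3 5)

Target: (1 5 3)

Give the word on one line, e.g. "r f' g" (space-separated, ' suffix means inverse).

g f

  after g: (1 4)(3 5)
  after f: (1 5 3)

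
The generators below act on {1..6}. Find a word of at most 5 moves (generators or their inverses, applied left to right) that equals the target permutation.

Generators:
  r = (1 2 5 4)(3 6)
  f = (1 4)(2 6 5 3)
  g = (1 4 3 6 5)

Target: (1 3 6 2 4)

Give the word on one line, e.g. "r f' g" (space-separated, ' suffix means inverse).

g' r' f'

  after g': (1 5 6 3 4)
  after r': (1 2)(3 5)
  after f': (1 3 6 2 4)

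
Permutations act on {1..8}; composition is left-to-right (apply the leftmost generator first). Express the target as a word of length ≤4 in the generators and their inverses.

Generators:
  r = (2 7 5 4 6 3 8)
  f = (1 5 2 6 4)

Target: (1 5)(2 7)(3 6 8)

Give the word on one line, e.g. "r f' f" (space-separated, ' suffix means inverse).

f' r'

  after f': (1 4 6 2 5)
  after r': (1 5)(2 7)(3 6 8)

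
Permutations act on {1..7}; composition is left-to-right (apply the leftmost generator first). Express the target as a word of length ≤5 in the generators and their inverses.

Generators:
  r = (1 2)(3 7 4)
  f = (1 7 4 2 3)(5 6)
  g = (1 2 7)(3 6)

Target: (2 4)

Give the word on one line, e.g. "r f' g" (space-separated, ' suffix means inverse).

r' f f

  after r': (1 2)(3 4 7)
  after f: (1 3 2 7)(5 6)
  after f: (2 4)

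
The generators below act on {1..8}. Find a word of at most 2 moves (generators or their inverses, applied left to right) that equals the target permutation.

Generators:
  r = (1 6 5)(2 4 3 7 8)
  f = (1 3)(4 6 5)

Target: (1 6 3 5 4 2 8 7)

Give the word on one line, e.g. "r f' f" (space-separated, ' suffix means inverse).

r' f'

  after r': (1 5 6)(2 8 7 3 4)
  after f': (1 6 3 5 4 2 8 7)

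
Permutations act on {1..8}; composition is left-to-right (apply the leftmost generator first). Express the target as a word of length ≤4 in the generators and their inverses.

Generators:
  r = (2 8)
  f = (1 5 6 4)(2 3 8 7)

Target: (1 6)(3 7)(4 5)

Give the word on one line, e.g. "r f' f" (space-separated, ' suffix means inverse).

  after r': (2 8)
  after f': (1 4 6 5)(2 3)(7 8)
  after f': (1 6)(3 7)(4 5)

r' f' f'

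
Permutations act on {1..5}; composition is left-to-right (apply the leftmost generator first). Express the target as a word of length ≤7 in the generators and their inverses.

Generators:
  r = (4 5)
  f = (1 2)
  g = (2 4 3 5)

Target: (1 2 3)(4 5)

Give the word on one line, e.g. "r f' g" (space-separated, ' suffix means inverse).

r g' g' r' f'

  after r: (4 5)
  after g': (2 5)(3 4)
  after g': (2 3)
  after r': (2 3)(4 5)
  after f': (1 2 3)(4 5)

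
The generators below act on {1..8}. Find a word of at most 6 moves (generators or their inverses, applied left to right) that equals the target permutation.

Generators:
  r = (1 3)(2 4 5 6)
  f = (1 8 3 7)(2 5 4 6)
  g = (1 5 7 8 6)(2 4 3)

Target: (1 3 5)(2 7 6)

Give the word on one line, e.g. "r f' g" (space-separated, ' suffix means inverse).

  after g: (1 5 7 8 6)(2 4 3)
  after g: (1 7 6 5 8)(2 3 4)
  after f: (2 7)(3 6 4 5)
  after r': (1 3 5)(2 7 6)

g g f r'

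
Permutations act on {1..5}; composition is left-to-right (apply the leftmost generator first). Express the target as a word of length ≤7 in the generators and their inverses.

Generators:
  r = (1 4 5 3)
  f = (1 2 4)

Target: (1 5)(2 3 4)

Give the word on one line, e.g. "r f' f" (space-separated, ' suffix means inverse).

  after r: (1 4 5 3)
  after f: (2 4 5 3)
  after r: (1 4 3 2 5)
  after r: (1 5 4)(2 3)
  after f: (1 5)(2 3 4)

r f r r f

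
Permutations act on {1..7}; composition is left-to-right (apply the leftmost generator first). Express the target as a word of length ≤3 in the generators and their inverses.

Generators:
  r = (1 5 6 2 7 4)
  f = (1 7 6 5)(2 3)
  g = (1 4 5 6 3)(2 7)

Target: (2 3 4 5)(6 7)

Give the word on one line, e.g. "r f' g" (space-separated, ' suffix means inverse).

g g f

  after g: (1 4 5 6 3)(2 7)
  after g: (1 5 3 4 6)
  after f: (2 3 4 5)(6 7)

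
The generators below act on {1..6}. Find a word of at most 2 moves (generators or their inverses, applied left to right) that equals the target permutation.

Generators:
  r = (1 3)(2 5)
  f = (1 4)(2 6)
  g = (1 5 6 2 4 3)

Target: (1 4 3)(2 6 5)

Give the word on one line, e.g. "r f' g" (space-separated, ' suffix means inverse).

f' r

  after f': (1 4)(2 6)
  after r: (1 4 3)(2 6 5)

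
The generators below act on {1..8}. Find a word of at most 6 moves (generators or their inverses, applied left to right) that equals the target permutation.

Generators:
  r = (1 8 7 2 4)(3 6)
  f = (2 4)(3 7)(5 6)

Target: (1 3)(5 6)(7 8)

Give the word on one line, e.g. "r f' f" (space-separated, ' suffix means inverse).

r r f r' r'

  after r: (1 8 7 2 4)(3 6)
  after r: (1 7 4 8 2)
  after f: (1 3 7 2)(4 8)(5 6)
  after r': (1 6 5 3 8 2 4)
  after r': (1 3)(5 6)(7 8)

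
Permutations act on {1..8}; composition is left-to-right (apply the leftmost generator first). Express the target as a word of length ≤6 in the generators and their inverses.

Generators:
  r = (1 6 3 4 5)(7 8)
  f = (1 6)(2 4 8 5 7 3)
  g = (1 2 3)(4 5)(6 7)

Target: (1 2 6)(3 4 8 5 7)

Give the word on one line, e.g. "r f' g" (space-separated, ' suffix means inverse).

f r' g' g' r

  after f: (1 6)(2 4 8 5 7 3)
  after r': (2 3)(4 7 6 5 8)
  after g': (1 3)(4 6)(5 8)
  after g': (1 2)(4 7 6 5 8)
  after r: (1 2 6)(3 4 8 5 7)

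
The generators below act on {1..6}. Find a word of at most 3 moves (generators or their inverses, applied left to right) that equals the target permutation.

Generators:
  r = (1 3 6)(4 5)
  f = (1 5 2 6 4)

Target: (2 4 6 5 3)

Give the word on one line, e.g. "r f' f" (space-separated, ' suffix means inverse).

  after r: (1 3 6)(4 5)
  after f': (1 3 2 5 6 4)
  after r': (2 4 6 5 3)

r f' r'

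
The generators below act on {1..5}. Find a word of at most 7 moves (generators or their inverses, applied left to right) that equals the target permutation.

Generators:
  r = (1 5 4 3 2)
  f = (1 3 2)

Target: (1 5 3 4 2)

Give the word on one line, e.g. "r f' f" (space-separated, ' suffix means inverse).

r' f r' f r

  after r': (1 2 3 4 5)
  after f: (3 4 5)
  after r': (1 2 3 5 4)
  after f: (3 5 4)
  after r: (1 5 3 4 2)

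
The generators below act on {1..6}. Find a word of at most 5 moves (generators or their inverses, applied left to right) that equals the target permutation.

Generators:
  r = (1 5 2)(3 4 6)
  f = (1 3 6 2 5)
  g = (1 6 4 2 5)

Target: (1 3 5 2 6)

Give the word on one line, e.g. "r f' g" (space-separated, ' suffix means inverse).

f' f' g' r r

  after f': (1 5 2 6 3)
  after f': (1 2 3 5 6)
  after g': (1 4 6 5)(2 3)
  after r: (1 6 2 4 3)
  after r: (1 3 5 2 6)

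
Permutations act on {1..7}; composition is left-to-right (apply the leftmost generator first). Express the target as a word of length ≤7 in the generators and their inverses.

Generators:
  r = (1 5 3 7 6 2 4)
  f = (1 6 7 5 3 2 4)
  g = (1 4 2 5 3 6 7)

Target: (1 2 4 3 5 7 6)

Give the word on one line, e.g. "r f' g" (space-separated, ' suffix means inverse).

r g f g' r'

  after r: (1 5 3 7 6 2 4)
  after g: (1 3)(5 6)
  after f: (1 2 4)(3 6)(5 7)
  after g': (1 4 7 2)(5 6)
  after r': (1 2 4 3 5 7 6)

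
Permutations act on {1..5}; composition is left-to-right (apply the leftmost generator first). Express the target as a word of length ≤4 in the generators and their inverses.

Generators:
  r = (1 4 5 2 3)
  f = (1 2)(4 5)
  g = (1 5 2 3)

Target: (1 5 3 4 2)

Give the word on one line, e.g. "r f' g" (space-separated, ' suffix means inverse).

r r

  after r: (1 4 5 2 3)
  after r: (1 5 3 4 2)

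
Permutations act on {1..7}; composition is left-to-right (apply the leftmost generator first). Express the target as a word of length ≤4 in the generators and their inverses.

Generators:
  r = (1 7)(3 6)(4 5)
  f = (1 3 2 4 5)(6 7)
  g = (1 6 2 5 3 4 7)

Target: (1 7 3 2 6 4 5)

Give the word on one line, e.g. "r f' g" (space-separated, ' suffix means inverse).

g' f' f'

  after g': (1 7 4 3 5 2 6)
  after f': (1 6 5 3 4)(2 7)
  after f': (1 7 3 2 6 4 5)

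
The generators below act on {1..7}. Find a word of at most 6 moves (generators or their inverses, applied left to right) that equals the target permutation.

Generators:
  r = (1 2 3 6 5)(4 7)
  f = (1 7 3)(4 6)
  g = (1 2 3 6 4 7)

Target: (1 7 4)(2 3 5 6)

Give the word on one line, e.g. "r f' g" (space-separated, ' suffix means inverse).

  after g': (1 7 4 6 3 2)
  after g': (1 4 3)(2 7 6)
  after f: (1 6 2 3 7 4)
  after g: (1 4 2 6 3)
  after r': (1 7 4)(2 3 5 6)

g' g' f g r'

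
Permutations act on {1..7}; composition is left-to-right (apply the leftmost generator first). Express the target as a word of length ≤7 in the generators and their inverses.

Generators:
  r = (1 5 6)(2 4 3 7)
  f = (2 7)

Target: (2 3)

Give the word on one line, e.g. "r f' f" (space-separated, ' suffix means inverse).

f' r r f' r

  after f': (2 7)
  after r: (1 5 6)(3 7 4)
  after r: (1 6 5)(2 4 7 3)
  after f': (1 6 5)(2 4)(3 7)
  after r: (2 3)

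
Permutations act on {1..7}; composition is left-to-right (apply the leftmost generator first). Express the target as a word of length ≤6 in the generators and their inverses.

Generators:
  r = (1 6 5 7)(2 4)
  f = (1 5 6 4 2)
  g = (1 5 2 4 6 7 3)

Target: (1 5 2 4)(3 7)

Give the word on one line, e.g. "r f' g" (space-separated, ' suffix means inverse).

r' f r f' g'

  after r': (1 7 5 6)(2 4)
  after f: (1 7 6 5 4)
  after r: (2 4 6 7 5)
  after f': (1 2 6 7)(4 5)
  after g': (1 5 2 4)(3 7)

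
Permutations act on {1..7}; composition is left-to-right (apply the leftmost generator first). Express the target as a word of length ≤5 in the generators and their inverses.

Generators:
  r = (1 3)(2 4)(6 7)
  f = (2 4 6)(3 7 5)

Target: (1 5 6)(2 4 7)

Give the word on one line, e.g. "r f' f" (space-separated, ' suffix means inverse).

  after r': (1 3)(2 4)(6 7)
  after f': (1 5 7 4 6 3)
  after r': (1 5 6)(2 4 7)

r' f' r'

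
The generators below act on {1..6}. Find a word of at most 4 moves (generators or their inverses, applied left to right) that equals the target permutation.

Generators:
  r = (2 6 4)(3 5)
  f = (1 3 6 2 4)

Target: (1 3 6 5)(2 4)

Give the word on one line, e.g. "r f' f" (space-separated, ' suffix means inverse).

f r f' r

  after f: (1 3 6 2 4)
  after r: (1 5 3 4)
  after f': (1 5)(2 6 3)
  after r: (1 3 6 5)(2 4)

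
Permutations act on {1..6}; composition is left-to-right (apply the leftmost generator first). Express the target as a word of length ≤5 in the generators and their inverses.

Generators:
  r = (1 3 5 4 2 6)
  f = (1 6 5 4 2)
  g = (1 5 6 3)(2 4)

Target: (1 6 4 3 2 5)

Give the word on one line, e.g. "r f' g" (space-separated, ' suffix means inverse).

  after g: (1 5 6 3)(2 4)
  after g: (1 6)(3 5)
  after f': (2 4 5 3 6)
  after r': (1 6 4 3 2 5)

g g f' r'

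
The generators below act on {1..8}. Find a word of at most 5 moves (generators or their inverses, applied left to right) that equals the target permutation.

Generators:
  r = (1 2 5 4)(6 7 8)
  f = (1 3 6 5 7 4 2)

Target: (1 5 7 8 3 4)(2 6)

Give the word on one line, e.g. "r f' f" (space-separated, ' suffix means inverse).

  after r: (1 2 5 4)(6 7 8)
  after f': (1 4 2 6 5 7 8 3)
  after r: (2 7 6 4 5 8 3)
  after r: (1 2 8 3 5 6)
  after r: (1 5 7 8 3 4)(2 6)

r f' r r r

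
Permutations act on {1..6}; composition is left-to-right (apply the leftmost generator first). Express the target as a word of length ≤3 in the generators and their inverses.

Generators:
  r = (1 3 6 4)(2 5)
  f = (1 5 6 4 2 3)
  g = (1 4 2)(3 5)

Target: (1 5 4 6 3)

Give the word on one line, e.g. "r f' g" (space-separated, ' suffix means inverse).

f' g

  after f': (1 3 2 4 6 5)
  after g: (1 5 4 6 3)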